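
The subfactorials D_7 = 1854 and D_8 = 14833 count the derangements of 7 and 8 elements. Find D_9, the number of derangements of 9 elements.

D_9 = (9-1)·(D_8 + D_7) = 8·(14833 + 1854) = 8·16687 = 133496.

133496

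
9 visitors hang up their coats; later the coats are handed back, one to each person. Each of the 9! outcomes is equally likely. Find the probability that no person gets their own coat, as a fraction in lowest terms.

16687/45360

Favorable outcomes: !9 = 133496.
Total outcomes: 9! = 362880.
Probability = 133496/362880 = 16687/45360.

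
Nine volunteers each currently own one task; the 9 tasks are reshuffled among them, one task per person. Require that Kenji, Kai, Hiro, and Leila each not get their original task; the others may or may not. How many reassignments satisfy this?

Inclusion-exclusion on the 4 forbidden self-matches:
Σ_{j=0}^{4} (-1)^j C(4,j)(9-j)!
= C(4,0)·9! - C(4,1)·8! + C(4,2)·7! - C(4,3)·6! + C(4,4)·5!
= 362880 - 161280 + 30240 - 2880 + 120
= 229080

229080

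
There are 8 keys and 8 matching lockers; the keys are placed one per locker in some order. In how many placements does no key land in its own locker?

14833

Recurrence: !8 = 8·!7 + (-1)^8.
!8 = 8·1854 + 1 = 14833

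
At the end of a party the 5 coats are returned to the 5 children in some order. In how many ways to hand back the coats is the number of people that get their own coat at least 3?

# with exactly i fixed is C(5,i)·!(5-i); sum over i=3..5:
  i=3: C(5,3)·!2 = 10·1 = 10
  i=4: C(5,4)·!1 = 5·0 = 0
  i=5: C(5,5)·!0 = 1·1 = 1
Total = 11.

11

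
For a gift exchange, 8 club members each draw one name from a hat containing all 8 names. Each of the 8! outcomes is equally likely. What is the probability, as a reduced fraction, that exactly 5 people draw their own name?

1/360

Favorable outcomes: C(8,5)·!3 = 56·2 = 112.
Total outcomes: 8! = 40320.
Probability = 112/40320 = 1/360.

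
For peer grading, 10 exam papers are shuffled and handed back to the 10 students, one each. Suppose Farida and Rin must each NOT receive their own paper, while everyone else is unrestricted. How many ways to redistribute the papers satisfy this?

2943360

Inclusion-exclusion on the 2 forbidden self-matches:
Σ_{j=0}^{2} (-1)^j C(2,j)(10-j)!
= C(2,0)·10! - C(2,1)·9! + C(2,2)·8!
= 3628800 - 725760 + 40320
= 2943360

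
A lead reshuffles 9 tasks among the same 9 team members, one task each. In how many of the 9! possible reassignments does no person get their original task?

Use !n = n·!(n-1) + (-1)^n.
!9 = 9·14833 - 1 = 133496

133496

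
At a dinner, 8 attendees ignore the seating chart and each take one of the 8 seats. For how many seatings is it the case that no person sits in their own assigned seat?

14833

By inclusion-exclusion, !8 = Σ (-1)^k · 8!/k! for k=0..8
= 8! - 8!/1! + 8!/2! - 8!/3! + 8!/4! - 8!/5! + 8!/6! - 8!/7! + 8!/8!
= 40320 - 40320 + 20160 - 6720 + 1680 - 336 + 56 - 8 + 1
= 14833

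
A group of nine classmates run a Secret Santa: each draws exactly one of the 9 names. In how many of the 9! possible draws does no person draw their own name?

By inclusion-exclusion, !9 = Σ (-1)^k · 9!/k! for k=0..9
= 9! - 9!/1! + 9!/2! - 9!/3! + 9!/4! - 9!/5! + 9!/6! - 9!/7! + 9!/8! - 9!/9!
= 362880 - 362880 + 181440 - 60480 + 15120 - 3024 + 504 - 72 + 9 - 1
= 133496

133496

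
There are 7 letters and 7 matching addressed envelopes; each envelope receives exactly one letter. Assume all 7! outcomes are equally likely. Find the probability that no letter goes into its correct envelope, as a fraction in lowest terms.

Favorable outcomes: !7 = 1854.
Total outcomes: 7! = 5040.
Probability = 1854/5040 = 103/280.

103/280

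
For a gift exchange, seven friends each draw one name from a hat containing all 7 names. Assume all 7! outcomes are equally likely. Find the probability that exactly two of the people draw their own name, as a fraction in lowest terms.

11/60

Favorable outcomes: C(7,2)·!5 = 21·44 = 924.
Total outcomes: 7! = 5040.
Probability = 924/5040 = 11/60.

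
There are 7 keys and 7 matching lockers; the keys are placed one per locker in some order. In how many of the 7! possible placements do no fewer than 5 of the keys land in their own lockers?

22

# with exactly i fixed is C(7,i)·!(7-i); sum over i=5..7:
  i=5: C(7,5)·!2 = 21·1 = 21
  i=6: C(7,6)·!1 = 7·0 = 0
  i=7: C(7,7)·!0 = 1·1 = 1
Total = 22.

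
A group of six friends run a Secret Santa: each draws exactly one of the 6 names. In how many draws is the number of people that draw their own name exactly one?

264

Pick the single fixed position: C(6,1) = 6 ways.
The remaining 5 must be deranged: !5 = 44.
Total: 6 × 44 = 264.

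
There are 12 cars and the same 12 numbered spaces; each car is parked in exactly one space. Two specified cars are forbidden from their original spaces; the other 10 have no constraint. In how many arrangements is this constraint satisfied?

Let A_j be the event that the j-th constrained one is fixed. By inclusion-exclusion over the 2 events:
Σ_{j=0}^{2} (-1)^j C(2,j)(12-j)!
= C(2,0)·12! - C(2,1)·11! + C(2,2)·10!
= 479001600 - 79833600 + 3628800
= 402796800

402796800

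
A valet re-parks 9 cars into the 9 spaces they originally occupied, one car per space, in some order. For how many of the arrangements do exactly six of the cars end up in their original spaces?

Pick the 6 fixed positions: C(9,6) = 84 ways.
The remaining 3 must be deranged: !3 = 2.
Total: 84 × 2 = 168.

168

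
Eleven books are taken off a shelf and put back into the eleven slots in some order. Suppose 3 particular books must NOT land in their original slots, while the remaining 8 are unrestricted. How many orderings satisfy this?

30078720

Inclusion-exclusion on the 3 forbidden self-matches:
Σ_{j=0}^{3} (-1)^j C(3,j)(11-j)!
= C(3,0)·11! - C(3,1)·10! + C(3,2)·9! - C(3,3)·8!
= 39916800 - 10886400 + 1088640 - 40320
= 30078720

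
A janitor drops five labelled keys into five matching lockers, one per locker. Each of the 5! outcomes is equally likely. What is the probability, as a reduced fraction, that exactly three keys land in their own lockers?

1/12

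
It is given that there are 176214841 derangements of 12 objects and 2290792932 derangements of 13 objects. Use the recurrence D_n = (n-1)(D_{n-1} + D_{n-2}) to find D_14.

32071101049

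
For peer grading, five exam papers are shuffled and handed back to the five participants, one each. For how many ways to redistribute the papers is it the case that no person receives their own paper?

By inclusion-exclusion, !5 = Σ (-1)^k · 5!/k! for k=0..5
= 5! - 5!/1! + 5!/2! - 5!/3! + 5!/4! - 5!/5!
= 120 - 120 + 60 - 20 + 5 - 1
= 44

44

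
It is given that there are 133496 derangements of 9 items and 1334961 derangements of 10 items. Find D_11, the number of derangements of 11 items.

14684570

D_11 = (11-1)·(D_10 + D_9) = 10·(1334961 + 133496) = 10·1468457 = 14684570.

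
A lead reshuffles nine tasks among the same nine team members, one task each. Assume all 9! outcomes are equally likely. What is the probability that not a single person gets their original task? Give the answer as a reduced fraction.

16687/45360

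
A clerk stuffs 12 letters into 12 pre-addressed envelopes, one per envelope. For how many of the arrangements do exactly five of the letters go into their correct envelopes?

1468368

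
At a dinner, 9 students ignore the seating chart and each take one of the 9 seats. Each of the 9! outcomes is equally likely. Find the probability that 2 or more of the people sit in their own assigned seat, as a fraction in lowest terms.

95887/362880

Favorable outcomes: Σ_{i≥2} C(9,i)·!(9-i) = 36·1854 + 84·265 + 126·44 + 126·9 + 84·2 + 36·1 + 9·0 + 1·1 = 95887.
Total outcomes: 9! = 362880.
Probability = 95887/362880 = 95887/362880.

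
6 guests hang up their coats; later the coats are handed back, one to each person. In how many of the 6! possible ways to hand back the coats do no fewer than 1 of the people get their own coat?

455

Sum C(6,i)·!(6-i) for i = 1..6:
  i=1: C(6,1)·!5 = 6·44 = 264
  i=2: C(6,2)·!4 = 15·9 = 135
  i=3: C(6,3)·!3 = 20·2 = 40
  i=4: C(6,4)·!2 = 15·1 = 15
  i=5: C(6,5)·!1 = 6·0 = 0
  i=6: C(6,6)·!0 = 1·1 = 1
Total = 455.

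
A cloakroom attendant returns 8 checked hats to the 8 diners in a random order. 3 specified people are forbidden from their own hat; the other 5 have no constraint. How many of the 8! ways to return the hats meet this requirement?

27240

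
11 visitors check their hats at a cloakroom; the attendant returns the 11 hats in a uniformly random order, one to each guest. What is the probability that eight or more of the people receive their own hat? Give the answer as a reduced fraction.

193/19958400

Favorable outcomes: Σ_{i≥8} C(11,i)·!(11-i) = 165·2 + 55·1 + 11·0 + 1·1 = 386.
Total outcomes: 11! = 39916800.
Probability = 386/39916800 = 193/19958400.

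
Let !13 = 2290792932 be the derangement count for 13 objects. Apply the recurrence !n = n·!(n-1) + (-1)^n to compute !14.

32071101049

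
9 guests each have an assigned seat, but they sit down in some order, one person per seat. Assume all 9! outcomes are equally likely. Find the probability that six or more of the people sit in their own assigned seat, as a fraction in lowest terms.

41/72576

Favorable outcomes: Σ_{i≥6} C(9,i)·!(9-i) = 84·2 + 36·1 + 9·0 + 1·1 = 205.
Total outcomes: 9! = 362880.
Probability = 205/362880 = 41/72576.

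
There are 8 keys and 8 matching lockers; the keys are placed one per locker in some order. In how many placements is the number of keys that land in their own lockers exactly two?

7420

Choose which 2 of the 8 are fixed: C(8,2) = 28.
The other 6 form a derangement: !6 = 265.
Total: 28 × 265 = 7420.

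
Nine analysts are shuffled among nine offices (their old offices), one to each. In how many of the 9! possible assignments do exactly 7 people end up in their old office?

36

Pick the 7 fixed positions: C(9,7) = 36 ways.
The remaining 2 must be deranged: !2 = 1.
Total: 36 × 1 = 36.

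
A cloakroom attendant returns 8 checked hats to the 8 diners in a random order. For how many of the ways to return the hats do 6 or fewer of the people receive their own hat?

Sum C(8,i)·!(8-i) for i = 0..6:
  i=0: C(8,0)·!8 = 1·14833 = 14833
  i=1: C(8,1)·!7 = 8·1854 = 14832
  i=2: C(8,2)·!6 = 28·265 = 7420
  i=3: C(8,3)·!5 = 56·44 = 2464
  i=4: C(8,4)·!4 = 70·9 = 630
  i=5: C(8,5)·!3 = 56·2 = 112
  i=6: C(8,6)·!2 = 28·1 = 28
Total = 40319.

40319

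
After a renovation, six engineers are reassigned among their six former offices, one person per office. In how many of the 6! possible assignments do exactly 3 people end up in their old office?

Choose which 3 of the 6 are fixed: C(6,3) = 20.
The remaining 3 must be deranged: !3 = 2.
Total: 20 × 2 = 40.

40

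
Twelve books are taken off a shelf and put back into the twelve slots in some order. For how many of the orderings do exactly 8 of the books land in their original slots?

Pick the 8 fixed positions: C(12,8) = 495 ways.
The remaining 4 must be deranged: !4 = 9.
Total: 495 × 9 = 4455.

4455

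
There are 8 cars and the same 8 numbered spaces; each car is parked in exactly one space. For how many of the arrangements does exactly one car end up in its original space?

14832

Pick the single fixed position: C(8,1) = 8 ways.
The remaining 7 must be deranged: !7 = 1854.
Total: 8 × 1854 = 14832.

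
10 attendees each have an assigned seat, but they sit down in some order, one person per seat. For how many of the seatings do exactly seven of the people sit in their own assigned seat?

240

Choose which 7 of the 10 are fixed: C(10,7) = 120.
The remaining 3 must be deranged: !3 = 2.
Total: 120 × 2 = 240.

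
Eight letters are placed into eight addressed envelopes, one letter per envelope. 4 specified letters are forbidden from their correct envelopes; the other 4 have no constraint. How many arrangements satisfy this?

24024

Let A_j be the event that the j-th constrained one is fixed. By inclusion-exclusion over the 4 events:
Σ_{j=0}^{4} (-1)^j C(4,j)(8-j)!
= C(4,0)·8! - C(4,1)·7! + C(4,2)·6! - C(4,3)·5! + C(4,4)·4!
= 40320 - 20160 + 4320 - 480 + 24
= 24024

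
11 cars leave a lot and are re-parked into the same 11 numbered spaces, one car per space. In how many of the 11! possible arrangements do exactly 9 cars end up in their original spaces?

55

Choose which 9 of the 11 are fixed: C(11,9) = 55.
The other 2 form a derangement: !2 = 1.
Total: 55 × 1 = 55.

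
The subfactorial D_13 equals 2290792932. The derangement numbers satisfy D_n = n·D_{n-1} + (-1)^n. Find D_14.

32071101049

D_14 = 14·2290792932 + 1 = 32071101049.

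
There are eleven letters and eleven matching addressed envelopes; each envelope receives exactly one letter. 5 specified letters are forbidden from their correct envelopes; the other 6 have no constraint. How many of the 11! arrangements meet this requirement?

25022880

Inclusion-exclusion on the 5 forbidden self-matches:
Σ_{j=0}^{5} (-1)^j C(5,j)(11-j)!
= C(5,0)·11! - C(5,1)·10! + C(5,2)·9! - C(5,3)·8! + C(5,4)·7! - C(5,5)·6!
= 39916800 - 18144000 + 3628800 - 403200 + 25200 - 720
= 25022880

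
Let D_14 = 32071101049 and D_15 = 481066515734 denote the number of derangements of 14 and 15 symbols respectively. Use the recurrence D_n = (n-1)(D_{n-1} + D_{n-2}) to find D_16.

7697064251745

D_16 = (16-1)·(D_15 + D_14) = 15·(481066515734 + 32071101049) = 15·513137616783 = 7697064251745.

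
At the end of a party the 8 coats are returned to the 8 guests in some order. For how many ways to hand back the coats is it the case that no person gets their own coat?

14833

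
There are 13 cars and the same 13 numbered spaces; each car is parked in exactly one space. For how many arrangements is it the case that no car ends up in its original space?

2290792932

!13 = 13! · Σ_{k=0}^{13} (-1)^k/k!
= 13! - 13!/1! + 13!/2! - 13!/3! + 13!/4! - 13!/5! + 13!/6! - 13!/7! + 13!/8! - 13!/9! + 13!/10! - 13!/11! + 13!/12! - 13!/13!
= 6227020800 - 6227020800 + 3113510400 - 1037836800 + 259459200 - 51891840 + 8648640 - 1235520 + 154440 - 17160 + 1716 - 156 + 13 - 1
= 2290792932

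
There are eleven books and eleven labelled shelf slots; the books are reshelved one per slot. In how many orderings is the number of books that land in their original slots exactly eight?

330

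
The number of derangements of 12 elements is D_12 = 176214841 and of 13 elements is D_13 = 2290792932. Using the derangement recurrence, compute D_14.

32071101049

D_14 = (14-1)·(D_13 + D_12) = 13·(2290792932 + 176214841) = 13·2467007773 = 32071101049.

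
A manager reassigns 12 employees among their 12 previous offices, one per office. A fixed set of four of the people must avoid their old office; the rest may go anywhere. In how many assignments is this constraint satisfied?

Let A_j be the event that the j-th constrained one is fixed. By inclusion-exclusion over the 4 events:
Σ_{j=0}^{4} (-1)^j C(4,j)(12-j)!
= C(4,0)·12! - C(4,1)·11! + C(4,2)·10! - C(4,3)·9! + C(4,4)·8!
= 479001600 - 159667200 + 21772800 - 1451520 + 40320
= 339696000

339696000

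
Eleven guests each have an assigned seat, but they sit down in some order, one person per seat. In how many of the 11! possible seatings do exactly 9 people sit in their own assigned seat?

Choose which 9 of the 11 are fixed: C(11,9) = 55.
The other 2 form a derangement: !2 = 1.
Total: 55 × 1 = 55.

55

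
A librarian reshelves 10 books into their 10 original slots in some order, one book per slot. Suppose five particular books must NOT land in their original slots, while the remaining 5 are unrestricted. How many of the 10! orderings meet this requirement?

2170680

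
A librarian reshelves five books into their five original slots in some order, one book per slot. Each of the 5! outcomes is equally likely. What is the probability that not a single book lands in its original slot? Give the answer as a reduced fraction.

11/30

Favorable outcomes: !5 = 44.
Total outcomes: 5! = 120.
Probability = 44/120 = 11/30.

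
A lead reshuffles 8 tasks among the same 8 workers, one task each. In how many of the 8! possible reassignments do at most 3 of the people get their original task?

39549

Sum C(8,i)·!(8-i) for i = 0..3:
  i=0: C(8,0)·!8 = 1·14833 = 14833
  i=1: C(8,1)·!7 = 8·1854 = 14832
  i=2: C(8,2)·!6 = 28·265 = 7420
  i=3: C(8,3)·!5 = 56·44 = 2464
Total = 39549.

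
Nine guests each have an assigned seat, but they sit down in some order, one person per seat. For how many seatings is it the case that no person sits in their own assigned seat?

133496

The number of derangements of 9 is !9 = Σ_{k=0}^{9} (-1)^k·9!/k!
= 9! - 9!/1! + 9!/2! - 9!/3! + 9!/4! - 9!/5! + 9!/6! - 9!/7! + 9!/8! - 9!/9!
= 362880 - 362880 + 181440 - 60480 + 15120 - 3024 + 504 - 72 + 9 - 1
= 133496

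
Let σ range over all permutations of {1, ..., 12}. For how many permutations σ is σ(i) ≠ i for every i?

176214841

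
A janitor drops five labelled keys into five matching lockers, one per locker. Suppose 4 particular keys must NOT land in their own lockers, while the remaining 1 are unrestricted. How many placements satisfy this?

53

Inclusion-exclusion on the 4 forbidden self-matches:
Σ_{j=0}^{4} (-1)^j C(4,j)(5-j)!
= C(4,0)·5! - C(4,1)·4! + C(4,2)·3! - C(4,3)·2! + C(4,4)·1!
= 120 - 96 + 36 - 8 + 1
= 53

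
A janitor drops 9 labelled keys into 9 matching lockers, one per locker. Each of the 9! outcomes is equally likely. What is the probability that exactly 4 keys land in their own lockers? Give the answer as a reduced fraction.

11/720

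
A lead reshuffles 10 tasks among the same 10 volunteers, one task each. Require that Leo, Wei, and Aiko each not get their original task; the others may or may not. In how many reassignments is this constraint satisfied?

2656080

Inclusion-exclusion on the 3 forbidden self-matches:
Σ_{j=0}^{3} (-1)^j C(3,j)(10-j)!
= C(3,0)·10! - C(3,1)·9! + C(3,2)·8! - C(3,3)·7!
= 3628800 - 1088640 + 120960 - 5040
= 2656080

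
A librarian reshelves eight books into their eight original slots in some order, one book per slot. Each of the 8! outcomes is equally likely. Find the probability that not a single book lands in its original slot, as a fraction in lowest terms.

2119/5760

Favorable outcomes: !8 = 14833.
Total outcomes: 8! = 40320.
Probability = 14833/40320 = 2119/5760.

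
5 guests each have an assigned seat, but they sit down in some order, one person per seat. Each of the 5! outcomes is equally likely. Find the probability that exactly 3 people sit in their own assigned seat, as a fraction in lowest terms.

Favorable outcomes: C(5,3)·!2 = 10·1 = 10.
Total outcomes: 5! = 120.
Probability = 10/120 = 1/12.

1/12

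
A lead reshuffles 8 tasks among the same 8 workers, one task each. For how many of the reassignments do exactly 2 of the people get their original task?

7420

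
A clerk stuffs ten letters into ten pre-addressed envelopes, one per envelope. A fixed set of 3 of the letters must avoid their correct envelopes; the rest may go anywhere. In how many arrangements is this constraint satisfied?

2656080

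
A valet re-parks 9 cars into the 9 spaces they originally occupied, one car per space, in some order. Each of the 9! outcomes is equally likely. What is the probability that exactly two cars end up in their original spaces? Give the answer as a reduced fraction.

103/560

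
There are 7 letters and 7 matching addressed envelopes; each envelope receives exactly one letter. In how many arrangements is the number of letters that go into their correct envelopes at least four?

92

# with exactly i fixed is C(7,i)·!(7-i); sum over i=4..7:
  i=4: C(7,4)·!3 = 35·2 = 70
  i=5: C(7,5)·!2 = 21·1 = 21
  i=6: C(7,6)·!1 = 7·0 = 0
  i=7: C(7,7)·!0 = 1·1 = 1
Total = 92.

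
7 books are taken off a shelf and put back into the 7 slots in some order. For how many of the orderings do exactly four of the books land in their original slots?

70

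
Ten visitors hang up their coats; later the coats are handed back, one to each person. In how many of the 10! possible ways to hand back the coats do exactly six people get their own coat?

Pick the 6 fixed positions: C(10,6) = 210 ways.
The other 4 form a derangement: !4 = 9.
Total: 210 × 9 = 1890.

1890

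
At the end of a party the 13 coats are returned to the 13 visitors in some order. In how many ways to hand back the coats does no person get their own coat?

Use !n = n·!(n-1) + (-1)^n.
!13 = 13·176214841 - 1 = 2290792932

2290792932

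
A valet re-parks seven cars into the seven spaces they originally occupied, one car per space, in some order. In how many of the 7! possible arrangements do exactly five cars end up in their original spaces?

Pick the 5 fixed positions: C(7,5) = 21 ways.
The remaining 2 must be deranged: !2 = 1.
Total: 21 × 1 = 21.

21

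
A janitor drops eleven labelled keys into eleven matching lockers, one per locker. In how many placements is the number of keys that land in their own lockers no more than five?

# with exactly i fixed is C(11,i)·!(11-i); sum over i=0..5:
  i=0: C(11,0)·!11 = 1·14684570 = 14684570
  i=1: C(11,1)·!10 = 11·1334961 = 14684571
  i=2: C(11,2)·!9 = 55·133496 = 7342280
  i=3: C(11,3)·!8 = 165·14833 = 2447445
  i=4: C(11,4)·!7 = 330·1854 = 611820
  i=5: C(11,5)·!6 = 462·265 = 122430
Total = 39893116.

39893116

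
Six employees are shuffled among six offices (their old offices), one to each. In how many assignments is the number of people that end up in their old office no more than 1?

529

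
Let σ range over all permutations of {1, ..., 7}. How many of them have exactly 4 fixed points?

70

Pick the 4 fixed positions: C(7,4) = 35 ways.
The other 3 form a derangement: !3 = 2.
Total: 35 × 2 = 70.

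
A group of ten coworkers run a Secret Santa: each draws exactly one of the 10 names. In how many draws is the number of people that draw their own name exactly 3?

Pick the 3 fixed positions: C(10,3) = 120 ways.
The remaining 7 must be deranged: !7 = 1854.
Total: 120 × 1854 = 222480.

222480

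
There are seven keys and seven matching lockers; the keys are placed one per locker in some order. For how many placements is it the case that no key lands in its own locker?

The subfactorial !7 = [7!/e] (nearest integer).
7! = 5040, and 5040/e ≈ 1854.11, so !7 = 1854.

1854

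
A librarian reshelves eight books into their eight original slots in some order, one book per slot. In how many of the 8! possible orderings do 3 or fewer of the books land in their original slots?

# with exactly i fixed is C(8,i)·!(8-i); sum over i=0..3:
  i=0: C(8,0)·!8 = 1·14833 = 14833
  i=1: C(8,1)·!7 = 8·1854 = 14832
  i=2: C(8,2)·!6 = 28·265 = 7420
  i=3: C(8,3)·!5 = 56·44 = 2464
Total = 39549.

39549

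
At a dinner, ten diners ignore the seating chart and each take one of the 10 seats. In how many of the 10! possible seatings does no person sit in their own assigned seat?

1334961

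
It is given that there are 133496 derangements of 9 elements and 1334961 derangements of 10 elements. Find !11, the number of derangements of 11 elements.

!11 = (11-1)·(!10 + !9) = 10·(1334961 + 133496) = 10·1468457 = 14684570.

14684570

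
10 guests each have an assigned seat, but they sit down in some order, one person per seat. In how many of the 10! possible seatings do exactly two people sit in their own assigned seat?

Pick the 2 fixed positions: C(10,2) = 45 ways.
The remaining 8 must be deranged: !8 = 14833.
Total: 45 × 14833 = 667485.

667485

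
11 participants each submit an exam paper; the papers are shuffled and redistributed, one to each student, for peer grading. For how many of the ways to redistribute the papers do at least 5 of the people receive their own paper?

Sum C(11,i)·!(11-i) for i = 5..11:
  i=5: C(11,5)·!6 = 462·265 = 122430
  i=6: C(11,6)·!5 = 462·44 = 20328
  i=7: C(11,7)·!4 = 330·9 = 2970
  i=8: C(11,8)·!3 = 165·2 = 330
  i=9: C(11,9)·!2 = 55·1 = 55
  i=10: C(11,10)·!1 = 11·0 = 0
  i=11: C(11,11)·!0 = 1·1 = 1
Total = 146114.

146114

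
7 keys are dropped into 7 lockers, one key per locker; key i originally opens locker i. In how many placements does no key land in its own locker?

1854

The number of derangements of 7 is !7 = Σ_{k=0}^{7} (-1)^k·7!/k!
= 7! - 7!/1! + 7!/2! - 7!/3! + 7!/4! - 7!/5! + 7!/6! - 7!/7!
= 5040 - 5040 + 2520 - 840 + 210 - 42 + 7 - 1
= 1854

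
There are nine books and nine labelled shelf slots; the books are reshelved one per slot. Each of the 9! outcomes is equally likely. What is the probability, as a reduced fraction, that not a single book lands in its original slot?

16687/45360

Favorable outcomes: !9 = 133496.
Total outcomes: 9! = 362880.
Probability = 133496/362880 = 16687/45360.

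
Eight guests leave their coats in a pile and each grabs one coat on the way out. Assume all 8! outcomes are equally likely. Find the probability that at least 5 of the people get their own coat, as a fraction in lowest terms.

Favorable outcomes: Σ_{i≥5} C(8,i)·!(8-i) = 56·2 + 28·1 + 8·0 + 1·1 = 141.
Total outcomes: 8! = 40320.
Probability = 141/40320 = 47/13440.

47/13440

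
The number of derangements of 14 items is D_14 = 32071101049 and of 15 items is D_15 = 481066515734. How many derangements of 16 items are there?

D_16 = (16-1)·(D_15 + D_14) = 15·(481066515734 + 32071101049) = 15·513137616783 = 7697064251745.

7697064251745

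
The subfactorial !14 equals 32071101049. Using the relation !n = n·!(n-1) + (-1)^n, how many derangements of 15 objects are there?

481066515734

!15 = 15·32071101049 - 1 = 481066515734.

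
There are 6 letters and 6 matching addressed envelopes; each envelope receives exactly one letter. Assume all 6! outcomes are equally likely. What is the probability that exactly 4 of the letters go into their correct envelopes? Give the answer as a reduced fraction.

1/48

Favorable outcomes: C(6,4)·!2 = 15·1 = 15.
Total outcomes: 6! = 720.
Probability = 15/720 = 1/48.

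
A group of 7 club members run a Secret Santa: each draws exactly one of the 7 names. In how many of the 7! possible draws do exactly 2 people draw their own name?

924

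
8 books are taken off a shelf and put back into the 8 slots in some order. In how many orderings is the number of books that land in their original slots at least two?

10655

Sum C(8,i)·!(8-i) for i = 2..8:
  i=2: C(8,2)·!6 = 28·265 = 7420
  i=3: C(8,3)·!5 = 56·44 = 2464
  i=4: C(8,4)·!4 = 70·9 = 630
  i=5: C(8,5)·!3 = 56·2 = 112
  i=6: C(8,6)·!2 = 28·1 = 28
  i=7: C(8,7)·!1 = 8·0 = 0
  i=8: C(8,8)·!0 = 1·1 = 1
Total = 10655.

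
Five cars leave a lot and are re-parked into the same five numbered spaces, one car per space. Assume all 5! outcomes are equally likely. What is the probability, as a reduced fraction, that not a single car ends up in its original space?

Favorable outcomes: !5 = 44.
Total outcomes: 5! = 120.
Probability = 44/120 = 11/30.

11/30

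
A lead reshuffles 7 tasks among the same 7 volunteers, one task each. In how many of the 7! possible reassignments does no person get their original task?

The subfactorial !7 = [7!/e] (nearest integer).
7! = 5040, and 5040/e ≈ 1854.11, so !7 = 1854.

1854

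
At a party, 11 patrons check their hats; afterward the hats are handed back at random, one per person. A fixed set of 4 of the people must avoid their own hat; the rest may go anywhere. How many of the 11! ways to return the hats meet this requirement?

Let A_j be the event that the j-th constrained one is fixed. By inclusion-exclusion over the 4 events:
Σ_{j=0}^{4} (-1)^j C(4,j)(11-j)!
= C(4,0)·11! - C(4,1)·10! + C(4,2)·9! - C(4,3)·8! + C(4,4)·7!
= 39916800 - 14515200 + 2177280 - 161280 + 5040
= 27422640

27422640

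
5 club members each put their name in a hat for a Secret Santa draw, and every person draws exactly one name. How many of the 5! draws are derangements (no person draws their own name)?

44

!5 is the nearest integer to 5!/e.
5! = 120, and 120/e ≈ 44.15, so !5 = 44.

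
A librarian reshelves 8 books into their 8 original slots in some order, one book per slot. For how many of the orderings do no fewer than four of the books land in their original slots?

771

# with exactly i fixed is C(8,i)·!(8-i); sum over i=4..8:
  i=4: C(8,4)·!4 = 70·9 = 630
  i=5: C(8,5)·!3 = 56·2 = 112
  i=6: C(8,6)·!2 = 28·1 = 28
  i=7: C(8,7)·!1 = 8·0 = 0
  i=8: C(8,8)·!0 = 1·1 = 1
Total = 771.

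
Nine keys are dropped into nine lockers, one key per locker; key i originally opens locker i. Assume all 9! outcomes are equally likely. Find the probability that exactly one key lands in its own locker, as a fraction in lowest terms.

2119/5760

Favorable outcomes: C(9,1)·!8 = 9·14833 = 133497.
Total outcomes: 9! = 362880.
Probability = 133497/362880 = 2119/5760.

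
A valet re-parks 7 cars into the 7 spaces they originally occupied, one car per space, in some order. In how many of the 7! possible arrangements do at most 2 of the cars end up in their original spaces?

4633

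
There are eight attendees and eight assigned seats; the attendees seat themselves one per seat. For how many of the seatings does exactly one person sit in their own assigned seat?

14832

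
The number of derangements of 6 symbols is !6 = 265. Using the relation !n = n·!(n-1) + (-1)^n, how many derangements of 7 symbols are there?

!7 = 7·265 - 1 = 1854.

1854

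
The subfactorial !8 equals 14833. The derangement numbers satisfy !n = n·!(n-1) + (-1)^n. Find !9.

133496

!9 = 9·14833 - 1 = 133496.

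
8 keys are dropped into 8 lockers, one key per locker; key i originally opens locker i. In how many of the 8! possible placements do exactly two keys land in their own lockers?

7420

Choose which 2 of the 8 are fixed: C(8,2) = 28.
The remaining 6 must be deranged: !6 = 265.
Total: 28 × 265 = 7420.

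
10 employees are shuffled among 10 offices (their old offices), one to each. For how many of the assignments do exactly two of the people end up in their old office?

Pick the 2 fixed positions: C(10,2) = 45 ways.
The other 8 form a derangement: !8 = 14833.
Total: 45 × 14833 = 667485.

667485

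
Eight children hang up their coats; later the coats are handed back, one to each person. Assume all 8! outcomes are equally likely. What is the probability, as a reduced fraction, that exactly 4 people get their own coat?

Favorable outcomes: C(8,4)·!4 = 70·9 = 630.
Total outcomes: 8! = 40320.
Probability = 630/40320 = 1/64.

1/64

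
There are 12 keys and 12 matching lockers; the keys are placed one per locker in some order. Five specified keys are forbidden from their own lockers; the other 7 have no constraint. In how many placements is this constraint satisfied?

Inclusion-exclusion on the 5 forbidden self-matches:
Σ_{j=0}^{5} (-1)^j C(5,j)(12-j)!
= C(5,0)·12! - C(5,1)·11! + C(5,2)·10! - C(5,3)·9! + C(5,4)·8! - C(5,5)·7!
= 479001600 - 199584000 + 36288000 - 3628800 + 201600 - 5040
= 312273360

312273360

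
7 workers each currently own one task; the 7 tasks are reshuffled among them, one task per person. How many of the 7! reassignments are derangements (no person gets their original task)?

1854

Use !n = (n-1)(!(n-1) + !(n-2)).
!7 = 6·(265 + 44) = 6·309 = 1854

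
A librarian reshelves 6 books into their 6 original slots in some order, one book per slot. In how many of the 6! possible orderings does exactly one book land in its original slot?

264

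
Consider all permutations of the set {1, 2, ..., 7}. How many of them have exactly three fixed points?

315

Pick the 3 fixed positions: C(7,3) = 35 ways.
The remaining 4 must be deranged: !4 = 9.
Total: 35 × 9 = 315.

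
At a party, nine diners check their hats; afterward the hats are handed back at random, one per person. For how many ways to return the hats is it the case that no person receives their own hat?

133496

!9 = 9! · Σ_{k=0}^{9} (-1)^k/k!
= 9! - 9!/1! + 9!/2! - 9!/3! + 9!/4! - 9!/5! + 9!/6! - 9!/7! + 9!/8! - 9!/9!
= 362880 - 362880 + 181440 - 60480 + 15120 - 3024 + 504 - 72 + 9 - 1
= 133496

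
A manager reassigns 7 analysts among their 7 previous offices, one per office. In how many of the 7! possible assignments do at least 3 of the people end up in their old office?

# with exactly i fixed is C(7,i)·!(7-i); sum over i=3..7:
  i=3: C(7,3)·!4 = 35·9 = 315
  i=4: C(7,4)·!3 = 35·2 = 70
  i=5: C(7,5)·!2 = 21·1 = 21
  i=6: C(7,6)·!1 = 7·0 = 0
  i=7: C(7,7)·!0 = 1·1 = 1
Total = 407.

407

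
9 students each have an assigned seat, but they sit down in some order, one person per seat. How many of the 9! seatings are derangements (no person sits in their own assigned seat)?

133496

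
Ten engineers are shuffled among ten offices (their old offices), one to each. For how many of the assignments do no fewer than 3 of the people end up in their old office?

291394

Sum C(10,i)·!(10-i) for i = 3..10:
  i=3: C(10,3)·!7 = 120·1854 = 222480
  i=4: C(10,4)·!6 = 210·265 = 55650
  i=5: C(10,5)·!5 = 252·44 = 11088
  i=6: C(10,6)·!4 = 210·9 = 1890
  i=7: C(10,7)·!3 = 120·2 = 240
  i=8: C(10,8)·!2 = 45·1 = 45
  i=9: C(10,9)·!1 = 10·0 = 0
  i=10: C(10,10)·!0 = 1·1 = 1
Total = 291394.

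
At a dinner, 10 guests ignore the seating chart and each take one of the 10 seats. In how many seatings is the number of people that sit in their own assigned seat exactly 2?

Pick the 2 fixed positions: C(10,2) = 45 ways.
The other 8 form a derangement: !8 = 14833.
Total: 45 × 14833 = 667485.

667485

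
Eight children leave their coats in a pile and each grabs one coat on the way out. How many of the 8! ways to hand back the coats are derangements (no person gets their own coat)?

14833

Recurrence: !8 = 7·(!7 + !6).
!8 = 7·(1854 + 265) = 7·2119 = 14833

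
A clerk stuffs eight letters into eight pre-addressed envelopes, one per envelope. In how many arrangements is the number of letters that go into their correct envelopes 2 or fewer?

37085

# with exactly i fixed is C(8,i)·!(8-i); sum over i=0..2:
  i=0: C(8,0)·!8 = 1·14833 = 14833
  i=1: C(8,1)·!7 = 8·1854 = 14832
  i=2: C(8,2)·!6 = 28·265 = 7420
Total = 37085.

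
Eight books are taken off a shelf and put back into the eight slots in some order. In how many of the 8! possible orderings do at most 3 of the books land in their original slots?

39549

Sum C(8,i)·!(8-i) for i = 0..3:
  i=0: C(8,0)·!8 = 1·14833 = 14833
  i=1: C(8,1)·!7 = 8·1854 = 14832
  i=2: C(8,2)·!6 = 28·265 = 7420
  i=3: C(8,3)·!5 = 56·44 = 2464
Total = 39549.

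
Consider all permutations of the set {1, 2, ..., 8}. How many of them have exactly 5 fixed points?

Choose which 5 of the 8 are fixed: C(8,5) = 56.
The remaining 3 must be deranged: !3 = 2.
Total: 56 × 2 = 112.

112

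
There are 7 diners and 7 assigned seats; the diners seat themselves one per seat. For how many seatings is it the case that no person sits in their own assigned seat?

1854

!7 is the nearest integer to 7!/e.
7! = 5040, and 5040/e ≈ 1854.11, so !7 = 1854.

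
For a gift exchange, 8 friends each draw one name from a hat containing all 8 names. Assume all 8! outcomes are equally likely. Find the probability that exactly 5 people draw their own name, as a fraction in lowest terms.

1/360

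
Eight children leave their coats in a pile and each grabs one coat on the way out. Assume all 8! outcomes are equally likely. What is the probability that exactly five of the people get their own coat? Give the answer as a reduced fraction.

Favorable outcomes: C(8,5)·!3 = 56·2 = 112.
Total outcomes: 8! = 40320.
Probability = 112/40320 = 1/360.

1/360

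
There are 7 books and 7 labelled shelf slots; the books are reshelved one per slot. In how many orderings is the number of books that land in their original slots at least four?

Sum C(7,i)·!(7-i) for i = 4..7:
  i=4: C(7,4)·!3 = 35·2 = 70
  i=5: C(7,5)·!2 = 21·1 = 21
  i=6: C(7,6)·!1 = 7·0 = 0
  i=7: C(7,7)·!0 = 1·1 = 1
Total = 92.

92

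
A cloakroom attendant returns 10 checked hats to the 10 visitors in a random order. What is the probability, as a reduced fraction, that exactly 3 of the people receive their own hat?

103/1680

Favorable outcomes: C(10,3)·!7 = 120·1854 = 222480.
Total outcomes: 10! = 3628800.
Probability = 222480/3628800 = 103/1680.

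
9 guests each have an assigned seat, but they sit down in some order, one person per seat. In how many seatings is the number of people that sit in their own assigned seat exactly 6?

Choose which 6 of the 9 are fixed: C(9,6) = 84.
The other 3 form a derangement: !3 = 2.
Total: 84 × 2 = 168.

168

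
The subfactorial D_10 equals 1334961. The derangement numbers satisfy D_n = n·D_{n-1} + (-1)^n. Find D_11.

14684570

D_11 = 11·1334961 - 1 = 14684570.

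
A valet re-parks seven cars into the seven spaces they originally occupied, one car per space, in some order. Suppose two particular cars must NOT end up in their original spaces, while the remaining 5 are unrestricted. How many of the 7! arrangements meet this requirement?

3720

Inclusion-exclusion on the 2 forbidden self-matches:
Σ_{j=0}^{2} (-1)^j C(2,j)(7-j)!
= C(2,0)·7! - C(2,1)·6! + C(2,2)·5!
= 5040 - 1440 + 120
= 3720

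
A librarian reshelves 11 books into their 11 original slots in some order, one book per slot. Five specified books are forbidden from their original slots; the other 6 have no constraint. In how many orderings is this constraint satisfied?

25022880

Inclusion-exclusion on the 5 forbidden self-matches:
Σ_{j=0}^{5} (-1)^j C(5,j)(11-j)!
= C(5,0)·11! - C(5,1)·10! + C(5,2)·9! - C(5,3)·8! + C(5,4)·7! - C(5,5)·6!
= 39916800 - 18144000 + 3628800 - 403200 + 25200 - 720
= 25022880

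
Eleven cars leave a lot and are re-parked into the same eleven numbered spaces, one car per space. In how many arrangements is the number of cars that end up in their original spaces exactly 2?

Pick the 2 fixed positions: C(11,2) = 55 ways.
The remaining 9 must be deranged: !9 = 133496.
Total: 55 × 133496 = 7342280.

7342280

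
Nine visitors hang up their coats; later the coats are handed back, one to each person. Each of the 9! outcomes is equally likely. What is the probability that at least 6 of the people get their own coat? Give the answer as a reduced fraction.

Favorable outcomes: Σ_{i≥6} C(9,i)·!(9-i) = 84·2 + 36·1 + 9·0 + 1·1 = 205.
Total outcomes: 9! = 362880.
Probability = 205/362880 = 41/72576.

41/72576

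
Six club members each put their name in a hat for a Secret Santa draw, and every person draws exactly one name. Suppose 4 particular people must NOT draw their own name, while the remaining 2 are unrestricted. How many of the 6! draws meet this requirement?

362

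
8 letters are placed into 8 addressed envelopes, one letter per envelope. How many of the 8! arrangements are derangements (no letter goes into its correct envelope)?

!8 is the nearest integer to 8!/e.
8! = 40320, and 40320/e ≈ 14832.90, so !8 = 14833.

14833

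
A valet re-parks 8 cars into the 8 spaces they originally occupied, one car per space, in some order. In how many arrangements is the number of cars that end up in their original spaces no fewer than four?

771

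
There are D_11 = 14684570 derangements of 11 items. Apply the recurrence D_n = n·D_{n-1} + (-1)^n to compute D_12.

D_12 = 12·14684570 + 1 = 176214841.

176214841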